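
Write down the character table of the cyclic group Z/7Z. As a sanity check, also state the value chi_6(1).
Character table of Z/7Z (irreps indexed chi_0,...,chi_6 with chi_k(m) = zeta_7^(k*m), zeta_7 = exp(2*pi*i/7)):
  irrep \ class  {0} (size 1)  {1} (size 1)    {2} (size 1)    {3} (size 1)    {4} (size 1)    {5} (size 1)    {6} (size 1)  
  chi_0          1             1               1               1               1               1               1             
  chi_1          1             exp(2*I*pi/7)   exp(4*I*pi/7)   exp(6*I*pi/7)   exp(-6*I*pi/7)  exp(-4*I*pi/7)  exp(-2*I*pi/7)
  chi_2          1             exp(4*I*pi/7)   exp(-6*I*pi/7)  exp(-2*I*pi/7)  exp(2*I*pi/7)   exp(6*I*pi/7)   exp(-4*I*pi/7)
  chi_3          1             exp(6*I*pi/7)   exp(-2*I*pi/7)  exp(4*I*pi/7)   exp(-4*I*pi/7)  exp(2*I*pi/7)   exp(-6*I*pi/7)
  chi_4          1             exp(-6*I*pi/7)  exp(2*I*pi/7)   exp(-4*I*pi/7)  exp(4*I*pi/7)   exp(-2*I*pi/7)  exp(6*I*pi/7) 
  chi_5          1             exp(-4*I*pi/7)  exp(6*I*pi/7)   exp(2*I*pi/7)   exp(-2*I*pi/7)  exp(-6*I*pi/7)  exp(4*I*pi/7) 
  chi_6          1             exp(-2*I*pi/7)  exp(-4*I*pi/7)  exp(-6*I*pi/7)  exp(6*I*pi/7)   exp(4*I*pi/7)   exp(2*I*pi/7) 

Spot check: chi_6(1) = zeta_7^(6*1) = zeta_7^6 = exp(-2*I*pi/7).

Details: Z/7Z is abelian, so all 7 irreducible complex representations are 1-dimensional. They are given by chi_k(m) = zeta_7^(k*m) for k = 0,...,6. Row orthogonality: sum_m chi_k(m) conj(chi_l(m)) = 7 * [k = l].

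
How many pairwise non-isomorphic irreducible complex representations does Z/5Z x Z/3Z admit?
15

Justification: The number of irreducible complex representations of a finite group equals its number of conjugacy classes. Z/5Z x Z/3Z is abelian of order 15, so every element is its own conjugacy class: 15 classes, so Z/5Z x Z/3Z (order 15) has exactly 15 irreducible complex representations.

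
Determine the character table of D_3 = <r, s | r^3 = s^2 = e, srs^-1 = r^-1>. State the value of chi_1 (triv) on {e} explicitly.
Conjugacy classes: {e} of size 1, {r^1, r^2} of size 2, {s, sr, ..., sr^2} of size 3.
Character table:
  irrep \ class              {e} (size 1)  {r^1, r^2} (size 2)  {s, sr, ..., sr^2} (size 3)
  chi_1 (triv)               1             1                    1                          
  chi_2 (sign: r->1, s->-1)  1             1                    -1                         
  chi_3 (2d, j=1)            2             -1                   0                          

Spot check: chi_1 (triv) on {e} = 1.

Proof sketch: D_3 has order 2*3 = 6 with 3 conjugacy classes, hence 3 irreducibles. Sum of squared dims 1 + 1 + 4 = 6 = |G|. Linear characters come from the abelianisation; the 2-dimensional irreps have character r^k -> 2*cos(2*pi*j*k/3), reflections -> 0.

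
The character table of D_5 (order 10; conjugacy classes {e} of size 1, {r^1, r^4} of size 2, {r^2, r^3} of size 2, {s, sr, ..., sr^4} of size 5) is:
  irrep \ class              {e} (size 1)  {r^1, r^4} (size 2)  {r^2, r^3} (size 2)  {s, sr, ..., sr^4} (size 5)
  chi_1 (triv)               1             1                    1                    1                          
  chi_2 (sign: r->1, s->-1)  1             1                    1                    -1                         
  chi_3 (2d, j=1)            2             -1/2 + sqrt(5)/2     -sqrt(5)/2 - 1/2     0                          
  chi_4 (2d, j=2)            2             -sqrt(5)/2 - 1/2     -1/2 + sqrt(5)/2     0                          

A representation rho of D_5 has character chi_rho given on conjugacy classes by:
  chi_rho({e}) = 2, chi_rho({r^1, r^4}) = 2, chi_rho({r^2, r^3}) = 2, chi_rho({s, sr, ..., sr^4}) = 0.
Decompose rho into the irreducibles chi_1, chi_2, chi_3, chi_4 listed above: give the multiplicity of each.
Multiplicities: chi_1: 1, chi_2: 1, chi_3: 0, chi_4: 0.

Use <chi_rho, chi> = (1/|G|) sum_C |C| * chi_rho(C) * conj(chi(C)) with |G| = 10 for each irreducible chi in the table:
  <chi_rho, chi_1> = (1/10)[1*(2)*conj(1) + 2*(2)*conj(1) + 2*(2)*conj(1) + 5*(0)*conj(1)]
      = (1/10)[(2) + (4) + (4) + (0)] = 10/10 = 1
  <chi_rho, chi_2> = (1/10)[1*(2)*conj(1) + 2*(2)*conj(1) + 2*(2)*conj(1) + 5*(0)*conj(-1)]
      = (1/10)[(2) + (4) + (4) + (0)] = 10/10 = 1
  <chi_rho, chi_3> = (1/10)[1*(2)*conj(2) + 2*(2)*conj(-1/2 + sqrt(5)/2) + 2*(2)*conj(-sqrt(5)/2 - 1/2) + 5*(0)*conj(0)]
      = (1/10)[(4) + (-2 + 2*sqrt(5)) + (-2*sqrt(5) - 2) + (0)] = 0/10 = 0
  <chi_rho, chi_4> = (1/10)[1*(2)*conj(2) + 2*(2)*conj(-sqrt(5)/2 - 1/2) + 2*(2)*conj(-1/2 + sqrt(5)/2) + 5*(0)*conj(0)]
      = (1/10)[(4) + (-2*sqrt(5) - 2) + (-2 + 2*sqrt(5)) + (0)] = 0/10 = 0
Dimension check: dim(rho) = sum (mult * dim) = 1*1 + 1*1 + 0*2 + 0*2 = 2 = chi_rho(e) = 2.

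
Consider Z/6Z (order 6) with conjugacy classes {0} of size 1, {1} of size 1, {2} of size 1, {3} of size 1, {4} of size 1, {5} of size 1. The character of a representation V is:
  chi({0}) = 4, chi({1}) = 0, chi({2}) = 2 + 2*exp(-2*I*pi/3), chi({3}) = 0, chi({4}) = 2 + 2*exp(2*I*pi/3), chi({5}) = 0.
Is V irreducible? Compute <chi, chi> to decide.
Not irreducible (reducible): <chi, chi> = 4 > 1.

Derivation: <chi, chi> = (1/|G|) sum_C |C| * |chi(C)|^2 = (1/6)[1*|4|^2 + 1*|0|^2 + 1*|2 + 2*exp(-2*I*pi/3)|^2 + 1*|0|^2 + 1*|2 + 2*exp(2*I*pi/3)|^2 + 1*|0|^2]
  = (1/6)[(16) + (0) + (4) + (0) + (4) + (0)] = 24/6 = 4.
(Exp terms are combined using exp(i*s)*conj(exp(i*t)) = exp(i*(s-t)), and sums of them are collapsed using the identity that for every m > 1 the m distinct m-th roots of unity sum to 0, e.g. 1 + exp(2*I*pi/3) + exp(-2*I*pi/3) = 0.)
A character is irreducible iff <chi, chi> = 1, so this representation is reducible.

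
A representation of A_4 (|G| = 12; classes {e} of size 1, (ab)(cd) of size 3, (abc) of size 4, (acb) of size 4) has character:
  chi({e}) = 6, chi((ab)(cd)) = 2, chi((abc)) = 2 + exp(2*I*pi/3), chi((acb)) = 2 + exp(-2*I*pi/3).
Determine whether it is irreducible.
Not irreducible (reducible): <chi, chi> = 6 > 1.

Working: <chi, chi> = (1/|G|) sum_C |C| * |chi(C)|^2 = (1/12)[1*|6|^2 + 3*|2|^2 + 4*|2 + exp(2*I*pi/3)|^2 + 4*|2 + exp(-2*I*pi/3)|^2]
  = (1/12)[(36) + (12) + (12) + (12)] = 72/12 = 6.
(Exp terms are combined using exp(i*s)*conj(exp(i*t)) = exp(i*(s-t)), and sums of them are collapsed using the identity that for every m > 1 the m distinct m-th roots of unity sum to 0, e.g. 1 + exp(2*I*pi/3) + exp(-2*I*pi/3) = 0.)
A character is irreducible iff <chi, chi> = 1, so this representation is reducible.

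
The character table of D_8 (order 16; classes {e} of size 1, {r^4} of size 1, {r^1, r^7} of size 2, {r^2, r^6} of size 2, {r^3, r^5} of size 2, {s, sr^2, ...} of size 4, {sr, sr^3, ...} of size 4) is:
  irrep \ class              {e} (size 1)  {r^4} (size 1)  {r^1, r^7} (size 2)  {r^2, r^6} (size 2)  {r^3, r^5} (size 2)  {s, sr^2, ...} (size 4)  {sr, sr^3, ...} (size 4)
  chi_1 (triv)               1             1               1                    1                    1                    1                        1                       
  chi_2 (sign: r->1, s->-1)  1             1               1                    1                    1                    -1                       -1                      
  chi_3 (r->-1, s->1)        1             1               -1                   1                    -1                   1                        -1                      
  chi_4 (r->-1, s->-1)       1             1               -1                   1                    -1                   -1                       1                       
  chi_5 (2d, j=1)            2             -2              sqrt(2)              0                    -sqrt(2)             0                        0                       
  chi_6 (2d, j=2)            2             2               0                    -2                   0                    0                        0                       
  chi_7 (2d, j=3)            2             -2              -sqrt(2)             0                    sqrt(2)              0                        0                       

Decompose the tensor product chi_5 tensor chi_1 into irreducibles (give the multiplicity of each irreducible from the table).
chi_5 tensor chi_1 = chi_5 (all other irreducibles have multiplicity 0).

Working: The character of a tensor product is the pointwise product (chi_5 * chi_1)(C) = chi_5(C) * chi_1(C):
  {e}: (2)*(1), {r^4}: (-2)*(1), {r^1, r^7}: (sqrt(2))*(1), {r^2, r^6}: (0)*(1), {r^3, r^5}: (-sqrt(2))*(1), {s, sr^2, ...}: (0)*(1), {sr, sr^3, ...}: (0)*(1)
so (chi_5 * chi_1) takes values
  {e} -> 2, {r^4} -> -2, {r^1, r^7} -> sqrt(2), {r^2, r^6} -> 0, {r^3, r^5} -> -sqrt(2), {s, sr^2, ...} -> 0, {sr, sr^3, ...} -> 0.
Now take the inner product of this character with each irreducible chi from the table, <chi_5*chi_1, chi> = (1/16) sum_C |C| (chi_5*chi_1)(C) conj(chi(C)):
  <chi_5*chi_1, chi_1> = (1/16)[1*(2)*conj(1) + 1*(-2)*conj(1) + 2*(sqrt(2))*conj(1) + 2*(0)*conj(1) + 2*(-sqrt(2))*conj(1) + 4*(0)*conj(1) + 4*(0)*conj(1)]
      = (1/16)[(2) + (-2) + (2*sqrt(2)) + (0) + (-2*sqrt(2)) + (0) + (0)] = 0/16 = 0
  <chi_5*chi_1, chi_2> = (1/16)[1*(2)*conj(1) + 1*(-2)*conj(1) + 2*(sqrt(2))*conj(1) + 2*(0)*conj(1) + 2*(-sqrt(2))*conj(1) + 4*(0)*conj(-1) + 4*(0)*conj(-1)]
      = (1/16)[(2) + (-2) + (2*sqrt(2)) + (0) + (-2*sqrt(2)) + (0) + (0)] = 0/16 = 0
  <chi_5*chi_1, chi_3> = (1/16)[1*(2)*conj(1) + 1*(-2)*conj(1) + 2*(sqrt(2))*conj(-1) + 2*(0)*conj(1) + 2*(-sqrt(2))*conj(-1) + 4*(0)*conj(1) + 4*(0)*conj(-1)]
      = (1/16)[(2) + (-2) + (-2*sqrt(2)) + (0) + (2*sqrt(2)) + (0) + (0)] = 0/16 = 0
  <chi_5*chi_1, chi_4> = (1/16)[1*(2)*conj(1) + 1*(-2)*conj(1) + 2*(sqrt(2))*conj(-1) + 2*(0)*conj(1) + 2*(-sqrt(2))*conj(-1) + 4*(0)*conj(-1) + 4*(0)*conj(1)]
      = (1/16)[(2) + (-2) + (-2*sqrt(2)) + (0) + (2*sqrt(2)) + (0) + (0)] = 0/16 = 0
  <chi_5*chi_1, chi_5> = (1/16)[1*(2)*conj(2) + 1*(-2)*conj(-2) + 2*(sqrt(2))*conj(sqrt(2)) + 2*(0)*conj(0) + 2*(-sqrt(2))*conj(-sqrt(2)) + 4*(0)*conj(0) + 4*(0)*conj(0)]
      = (1/16)[(4) + (4) + (4) + (0) + (4) + (0) + (0)] = 16/16 = 1
  <chi_5*chi_1, chi_6> = (1/16)[1*(2)*conj(2) + 1*(-2)*conj(2) + 2*(sqrt(2))*conj(0) + 2*(0)*conj(-2) + 2*(-sqrt(2))*conj(0) + 4*(0)*conj(0) + 4*(0)*conj(0)]
      = (1/16)[(4) + (-4) + (0) + (0) + (0) + (0) + (0)] = 0/16 = 0
  <chi_5*chi_1, chi_7> = (1/16)[1*(2)*conj(2) + 1*(-2)*conj(-2) + 2*(sqrt(2))*conj(-sqrt(2)) + 2*(0)*conj(0) + 2*(-sqrt(2))*conj(sqrt(2)) + 4*(0)*conj(0) + 4*(0)*conj(0)]
      = (1/16)[(4) + (4) + (-4) + (0) + (-4) + (0) + (0)] = 0/16 = 0
Hence the multiplicities are chi_5: 1. Dimension check: dim(chi_5)*dim(chi_1) = 2*1 = 2 and sum (mult * dim) = 1*2 = 2.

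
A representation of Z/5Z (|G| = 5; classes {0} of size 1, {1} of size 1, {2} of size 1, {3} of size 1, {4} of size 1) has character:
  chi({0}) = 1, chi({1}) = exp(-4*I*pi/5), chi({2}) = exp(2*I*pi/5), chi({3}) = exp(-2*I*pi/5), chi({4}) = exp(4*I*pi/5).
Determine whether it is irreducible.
Irreducible: <chi, chi> = 1.

Derivation: <chi, chi> = (1/|G|) sum_C |C| * |chi(C)|^2 = (1/5)[1*|1|^2 + 1*|exp(-4*I*pi/5)|^2 + 1*|exp(2*I*pi/5)|^2 + 1*|exp(-2*I*pi/5)|^2 + 1*|exp(4*I*pi/5)|^2]
  = (1/5)[(1) + (1) + (1) + (1) + (1)] = 5/5 = 1.
(Exp terms are combined using exp(i*s)*conj(exp(i*t)) = exp(i*(s-t)), and sums of them are collapsed using the identity that for every m > 1 the m distinct m-th roots of unity sum to 0, e.g. 1 + exp(2*I*pi/3) + exp(-2*I*pi/3) = 0.)
A character is irreducible iff <chi, chi> = 1, so this representation is irreducible.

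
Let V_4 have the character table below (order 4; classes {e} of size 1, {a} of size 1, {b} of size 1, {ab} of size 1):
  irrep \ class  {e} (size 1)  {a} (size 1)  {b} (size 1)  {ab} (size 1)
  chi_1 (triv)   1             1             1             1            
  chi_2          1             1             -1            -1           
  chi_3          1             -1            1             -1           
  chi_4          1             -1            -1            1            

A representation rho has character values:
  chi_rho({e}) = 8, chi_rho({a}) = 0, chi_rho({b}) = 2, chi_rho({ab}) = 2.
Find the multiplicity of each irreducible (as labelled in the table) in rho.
Multiplicities: chi_1: 3, chi_2: 1, chi_3: 2, chi_4: 2.

Proof sketch: Use <chi_rho, chi> = (1/|G|) sum_C |C| * chi_rho(C) * conj(chi(C)) with |G| = 4 for each irreducible chi in the table:
  <chi_rho, chi_1> = (1/4)[1*(8)*conj(1) + 1*(0)*conj(1) + 1*(2)*conj(1) + 1*(2)*conj(1)]
      = (1/4)[(8) + (0) + (2) + (2)] = 12/4 = 3
  <chi_rho, chi_2> = (1/4)[1*(8)*conj(1) + 1*(0)*conj(1) + 1*(2)*conj(-1) + 1*(2)*conj(-1)]
      = (1/4)[(8) + (0) + (-2) + (-2)] = 4/4 = 1
  <chi_rho, chi_3> = (1/4)[1*(8)*conj(1) + 1*(0)*conj(-1) + 1*(2)*conj(1) + 1*(2)*conj(-1)]
      = (1/4)[(8) + (0) + (2) + (-2)] = 8/4 = 2
  <chi_rho, chi_4> = (1/4)[1*(8)*conj(1) + 1*(0)*conj(-1) + 1*(2)*conj(-1) + 1*(2)*conj(1)]
      = (1/4)[(8) + (0) + (-2) + (2)] = 8/4 = 2
Dimension check: dim(rho) = sum (mult * dim) = 3*1 + 1*1 + 2*1 + 2*1 = 8 = chi_rho(e) = 8.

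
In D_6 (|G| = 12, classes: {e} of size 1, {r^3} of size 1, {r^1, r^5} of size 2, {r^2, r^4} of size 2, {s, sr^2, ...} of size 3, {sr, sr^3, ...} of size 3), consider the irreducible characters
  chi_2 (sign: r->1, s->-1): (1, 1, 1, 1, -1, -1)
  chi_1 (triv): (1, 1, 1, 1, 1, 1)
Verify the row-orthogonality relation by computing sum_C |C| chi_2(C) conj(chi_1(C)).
Sum = 0; so <chi_2, chi_1> = 0 (distinct irreducibles are orthogonal).

Details: Compute term by term over conjugacy classes (|C| * chi_2(C) * conj(chi_1(C))):
  1*(1)*conj(1) + 1*(1)*conj(1) + 2*(1)*conj(1) + 2*(1)*conj(1) + 3*(-1)*conj(1) + 3*(-1)*conj(1)
  = (1) + (1) + (2) + (2) + (-3) + (-3)
  = 0.
Dividing by |G| = 12 gives 0/12 = 0, matching the row-orthogonality relation <chi_2, chi_1> = [chi_2 = chi_1].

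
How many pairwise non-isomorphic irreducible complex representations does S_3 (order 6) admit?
3

Justification: The number of irreducible complex representations of a finite group equals its number of conjugacy classes. Conjugacy classes in S_3 correspond to cycle types, i.e. partitions of 3; there are p(3) = 3 of them, so S_3 (order 6) has exactly 3 irreducible complex representations.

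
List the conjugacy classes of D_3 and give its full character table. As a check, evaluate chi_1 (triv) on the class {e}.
Conjugacy classes: {e} of size 1, {r^1, r^2} of size 2, {s, sr, ..., sr^2} of size 3.
Character table:
  irrep \ class              {e} (size 1)  {r^1, r^2} (size 2)  {s, sr, ..., sr^2} (size 3)
  chi_1 (triv)               1             1                    1                          
  chi_2 (sign: r->1, s->-1)  1             1                    -1                         
  chi_3 (2d, j=1)            2             -1                   0                          

Spot check: chi_1 (triv) on {e} = 1.

Derivation: D_3 has order 2*3 = 6 with 3 conjugacy classes, hence 3 irreducibles. Sum of squared dims 1 + 1 + 4 = 6 = |G|. Linear characters come from the abelianisation; the 2-dimensional irreps have character r^k -> 2*cos(2*pi*j*k/3), reflections -> 0.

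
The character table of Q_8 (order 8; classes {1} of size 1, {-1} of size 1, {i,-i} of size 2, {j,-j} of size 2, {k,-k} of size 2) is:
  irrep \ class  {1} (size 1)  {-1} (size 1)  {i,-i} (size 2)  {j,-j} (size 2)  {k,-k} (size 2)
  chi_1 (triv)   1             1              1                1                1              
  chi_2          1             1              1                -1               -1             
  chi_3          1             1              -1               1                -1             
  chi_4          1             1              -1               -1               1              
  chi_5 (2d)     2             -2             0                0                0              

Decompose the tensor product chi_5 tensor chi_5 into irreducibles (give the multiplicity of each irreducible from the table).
chi_5 tensor chi_5 = chi_1 + chi_2 + chi_3 + chi_4 (all other irreducibles have multiplicity 0).

Proof sketch: The character of a tensor product is the pointwise product (chi_5 * chi_5)(C) = chi_5(C) * chi_5(C):
  {1}: (2)*(2), {-1}: (-2)*(-2), {i,-i}: (0)*(0), {j,-j}: (0)*(0), {k,-k}: (0)*(0)
so (chi_5 * chi_5) takes values
  {1} -> 4, {-1} -> 4, {i,-i} -> 0, {j,-j} -> 0, {k,-k} -> 0.
Now take the inner product of this character with each irreducible chi from the table, <chi_5*chi_5, chi> = (1/8) sum_C |C| (chi_5*chi_5)(C) conj(chi(C)):
  <chi_5*chi_5, chi_1> = (1/8)[1*(4)*conj(1) + 1*(4)*conj(1) + 2*(0)*conj(1) + 2*(0)*conj(1) + 2*(0)*conj(1)]
      = (1/8)[(4) + (4) + (0) + (0) + (0)] = 8/8 = 1
  <chi_5*chi_5, chi_2> = (1/8)[1*(4)*conj(1) + 1*(4)*conj(1) + 2*(0)*conj(1) + 2*(0)*conj(-1) + 2*(0)*conj(-1)]
      = (1/8)[(4) + (4) + (0) + (0) + (0)] = 8/8 = 1
  <chi_5*chi_5, chi_3> = (1/8)[1*(4)*conj(1) + 1*(4)*conj(1) + 2*(0)*conj(-1) + 2*(0)*conj(1) + 2*(0)*conj(-1)]
      = (1/8)[(4) + (4) + (0) + (0) + (0)] = 8/8 = 1
  <chi_5*chi_5, chi_4> = (1/8)[1*(4)*conj(1) + 1*(4)*conj(1) + 2*(0)*conj(-1) + 2*(0)*conj(-1) + 2*(0)*conj(1)]
      = (1/8)[(4) + (4) + (0) + (0) + (0)] = 8/8 = 1
  <chi_5*chi_5, chi_5> = (1/8)[1*(4)*conj(2) + 1*(4)*conj(-2) + 2*(0)*conj(0) + 2*(0)*conj(0) + 2*(0)*conj(0)]
      = (1/8)[(8) + (-8) + (0) + (0) + (0)] = 0/8 = 0
Hence the multiplicities are chi_1: 1, chi_2: 1, chi_3: 1, chi_4: 1. Dimension check: dim(chi_5)*dim(chi_5) = 2*2 = 4 and sum (mult * dim) = 1*1 + 1*1 + 1*1 + 1*1 = 4.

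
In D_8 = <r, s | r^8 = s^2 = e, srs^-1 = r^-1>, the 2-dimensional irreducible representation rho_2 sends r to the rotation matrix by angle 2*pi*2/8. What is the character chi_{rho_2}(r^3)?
chi_{rho_2}(r^3) = 2*cos(2*pi*2*3/8) = 0

Derivation: rho_2(r^3) is rotation by angle 2*pi*2*3/8, whose trace is 2*cos(2*pi*2*3/8) = 0.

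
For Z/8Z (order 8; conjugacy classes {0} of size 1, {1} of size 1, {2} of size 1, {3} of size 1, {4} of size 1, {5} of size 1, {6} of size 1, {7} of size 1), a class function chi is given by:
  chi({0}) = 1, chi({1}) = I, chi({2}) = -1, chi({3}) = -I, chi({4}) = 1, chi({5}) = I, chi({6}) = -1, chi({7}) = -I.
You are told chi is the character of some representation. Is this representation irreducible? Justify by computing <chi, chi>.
Irreducible: <chi, chi> = 1.

Why: <chi, chi> = (1/|G|) sum_C |C| * |chi(C)|^2 = (1/8)[1*|1|^2 + 1*|I|^2 + 1*|-1|^2 + 1*|-I|^2 + 1*|1|^2 + 1*|I|^2 + 1*|-1|^2 + 1*|-I|^2]
  = (1/8)[(1) + (1) + (1) + (1) + (1) + (1) + (1) + (1)] = 8/8 = 1.
(Exp terms are combined using exp(i*s)*conj(exp(i*t)) = exp(i*(s-t)), and sums of them are collapsed using the identity that for every m > 1 the m distinct m-th roots of unity sum to 0, e.g. 1 + exp(2*I*pi/3) + exp(-2*I*pi/3) = 0.)
A character is irreducible iff <chi, chi> = 1, so this representation is irreducible.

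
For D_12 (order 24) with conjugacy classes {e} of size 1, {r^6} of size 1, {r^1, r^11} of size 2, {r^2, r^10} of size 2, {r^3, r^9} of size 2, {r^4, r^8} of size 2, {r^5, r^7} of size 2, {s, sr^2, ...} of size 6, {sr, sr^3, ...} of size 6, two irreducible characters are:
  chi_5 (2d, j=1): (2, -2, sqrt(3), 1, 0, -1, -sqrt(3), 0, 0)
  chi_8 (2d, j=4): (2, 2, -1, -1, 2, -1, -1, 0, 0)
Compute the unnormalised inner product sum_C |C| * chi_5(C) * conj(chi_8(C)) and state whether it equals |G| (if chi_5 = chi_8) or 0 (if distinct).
Sum = 0; so <chi_5, chi_8> = 0 (distinct irreducibles are orthogonal).

Justification: Compute term by term over conjugacy classes (|C| * chi_5(C) * conj(chi_8(C))):
  1*(2)*conj(2) + 1*(-2)*conj(2) + 2*(sqrt(3))*conj(-1) + 2*(1)*conj(-1) + 2*(0)*conj(2) + 2*(-1)*conj(-1) + 2*(-sqrt(3))*conj(-1) + 6*(0)*conj(0) + 6*(0)*conj(0)
  = (4) + (-4) + (-2*sqrt(3)) + (-2) + (0) + (2) + (2*sqrt(3)) + (0) + (0)
  = 0.
Dividing by |G| = 24 gives 0/24 = 0, matching the row-orthogonality relation <chi_5, chi_8> = [chi_5 = chi_8].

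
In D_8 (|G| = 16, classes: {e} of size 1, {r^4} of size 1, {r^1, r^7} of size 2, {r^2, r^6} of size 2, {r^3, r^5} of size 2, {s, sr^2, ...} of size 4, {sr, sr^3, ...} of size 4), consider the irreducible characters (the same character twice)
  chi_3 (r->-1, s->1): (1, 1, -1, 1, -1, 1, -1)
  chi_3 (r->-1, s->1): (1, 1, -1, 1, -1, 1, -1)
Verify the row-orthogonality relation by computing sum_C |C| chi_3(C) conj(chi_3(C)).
Sum = 16 = |G| = 16; so <chi_3, chi_3> = 1 (norm-1 confirms irreducibility).

Justification: Compute term by term over conjugacy classes (|C| * chi_3(C) * conj(chi_3(C))):
  1*(1)*conj(1) + 1*(1)*conj(1) + 2*(-1)*conj(-1) + 2*(1)*conj(1) + 2*(-1)*conj(-1) + 4*(1)*conj(1) + 4*(-1)*conj(-1)
  = (1) + (1) + (2) + (2) + (2) + (4) + (4)
  = 16.
Dividing by |G| = 16 gives 16/16 = 1, matching the row-orthogonality relation <chi_3, chi_3> = [chi_3 = chi_3].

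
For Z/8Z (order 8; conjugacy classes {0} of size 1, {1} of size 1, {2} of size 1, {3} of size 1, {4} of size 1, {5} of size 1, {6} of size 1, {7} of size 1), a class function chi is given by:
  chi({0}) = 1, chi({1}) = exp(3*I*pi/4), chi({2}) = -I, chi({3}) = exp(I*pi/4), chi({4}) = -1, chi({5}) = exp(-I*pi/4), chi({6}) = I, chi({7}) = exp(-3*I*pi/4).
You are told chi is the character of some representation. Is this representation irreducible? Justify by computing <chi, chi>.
Irreducible: <chi, chi> = 1.

Derivation: <chi, chi> = (1/|G|) sum_C |C| * |chi(C)|^2 = (1/8)[1*|1|^2 + 1*|exp(3*I*pi/4)|^2 + 1*|-I|^2 + 1*|exp(I*pi/4)|^2 + 1*|-1|^2 + 1*|exp(-I*pi/4)|^2 + 1*|I|^2 + 1*|exp(-3*I*pi/4)|^2]
  = (1/8)[(1) + (1) + (1) + (1) + (1) + (1) + (1) + (1)] = 8/8 = 1.
(Exp terms are combined using exp(i*s)*conj(exp(i*t)) = exp(i*(s-t)), and sums of them are collapsed using the identity that for every m > 1 the m distinct m-th roots of unity sum to 0, e.g. 1 + exp(2*I*pi/3) + exp(-2*I*pi/3) = 0.)
A character is irreducible iff <chi, chi> = 1, so this representation is irreducible.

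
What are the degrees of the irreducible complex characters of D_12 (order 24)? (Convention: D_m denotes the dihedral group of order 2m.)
Dimensions: 1, 1, 1, 1, 2, 2, 2, 2, 2

Derivation: There are 9 irreducibles (= number of conjugacy classes). Their dimensions d_i satisfy sum d_i^2 = |G| = 24: 1 + 1 + 1 + 1 + 4 + 4 + 4 + 4 + 4 = 24.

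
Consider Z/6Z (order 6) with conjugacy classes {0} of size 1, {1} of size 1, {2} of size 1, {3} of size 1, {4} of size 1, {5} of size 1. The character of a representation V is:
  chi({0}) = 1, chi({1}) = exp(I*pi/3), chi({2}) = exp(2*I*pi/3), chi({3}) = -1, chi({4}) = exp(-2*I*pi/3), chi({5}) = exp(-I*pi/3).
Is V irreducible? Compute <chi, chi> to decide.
Irreducible: <chi, chi> = 1.

<chi, chi> = (1/|G|) sum_C |C| * |chi(C)|^2 = (1/6)[1*|1|^2 + 1*|exp(I*pi/3)|^2 + 1*|exp(2*I*pi/3)|^2 + 1*|-1|^2 + 1*|exp(-2*I*pi/3)|^2 + 1*|exp(-I*pi/3)|^2]
  = (1/6)[(1) + (1) + (1) + (1) + (1) + (1)] = 6/6 = 1.
(Exp terms are combined using exp(i*s)*conj(exp(i*t)) = exp(i*(s-t)), and sums of them are collapsed using the identity that for every m > 1 the m distinct m-th roots of unity sum to 0, e.g. 1 + exp(2*I*pi/3) + exp(-2*I*pi/3) = 0.)
A character is irreducible iff <chi, chi> = 1, so this representation is irreducible.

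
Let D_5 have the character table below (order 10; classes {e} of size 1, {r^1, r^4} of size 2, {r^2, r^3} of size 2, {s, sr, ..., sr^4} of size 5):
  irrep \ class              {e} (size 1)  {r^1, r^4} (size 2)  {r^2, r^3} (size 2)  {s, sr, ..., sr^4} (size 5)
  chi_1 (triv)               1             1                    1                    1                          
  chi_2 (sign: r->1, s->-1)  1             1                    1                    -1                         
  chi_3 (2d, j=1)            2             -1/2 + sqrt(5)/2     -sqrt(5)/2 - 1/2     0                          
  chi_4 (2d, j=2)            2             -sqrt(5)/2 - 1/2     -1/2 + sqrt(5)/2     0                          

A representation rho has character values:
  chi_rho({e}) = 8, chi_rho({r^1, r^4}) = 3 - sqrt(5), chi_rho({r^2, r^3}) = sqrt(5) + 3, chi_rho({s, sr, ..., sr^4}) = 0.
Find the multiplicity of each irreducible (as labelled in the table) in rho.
Multiplicities: chi_1: 2, chi_2: 2, chi_3: 0, chi_4: 2.

Why: Use <chi_rho, chi> = (1/|G|) sum_C |C| * chi_rho(C) * conj(chi(C)) with |G| = 10 for each irreducible chi in the table:
  <chi_rho, chi_1> = (1/10)[1*(8)*conj(1) + 2*(3 - sqrt(5))*conj(1) + 2*(sqrt(5) + 3)*conj(1) + 5*(0)*conj(1)]
      = (1/10)[(8) + (6 - 2*sqrt(5)) + (2*sqrt(5) + 6) + (0)] = 20/10 = 2
  <chi_rho, chi_2> = (1/10)[1*(8)*conj(1) + 2*(3 - sqrt(5))*conj(1) + 2*(sqrt(5) + 3)*conj(1) + 5*(0)*conj(-1)]
      = (1/10)[(8) + (6 - 2*sqrt(5)) + (2*sqrt(5) + 6) + (0)] = 20/10 = 2
  <chi_rho, chi_3> = (1/10)[1*(8)*conj(2) + 2*(3 - sqrt(5))*conj(-1/2 + sqrt(5)/2) + 2*(sqrt(5) + 3)*conj(-sqrt(5)/2 - 1/2) + 5*(0)*conj(0)]
      = (1/10)[(16) + (-8 + 4*sqrt(5)) + (-4*sqrt(5) - 8) + (0)] = 0/10 = 0
  <chi_rho, chi_4> = (1/10)[1*(8)*conj(2) + 2*(3 - sqrt(5))*conj(-sqrt(5)/2 - 1/2) + 2*(sqrt(5) + 3)*conj(-1/2 + sqrt(5)/2) + 5*(0)*conj(0)]
      = (1/10)[(16) + (2 - 2*sqrt(5)) + (2 + 2*sqrt(5)) + (0)] = 20/10 = 2
Dimension check: dim(rho) = sum (mult * dim) = 2*1 + 2*1 + 0*2 + 2*2 = 8 = chi_rho(e) = 8.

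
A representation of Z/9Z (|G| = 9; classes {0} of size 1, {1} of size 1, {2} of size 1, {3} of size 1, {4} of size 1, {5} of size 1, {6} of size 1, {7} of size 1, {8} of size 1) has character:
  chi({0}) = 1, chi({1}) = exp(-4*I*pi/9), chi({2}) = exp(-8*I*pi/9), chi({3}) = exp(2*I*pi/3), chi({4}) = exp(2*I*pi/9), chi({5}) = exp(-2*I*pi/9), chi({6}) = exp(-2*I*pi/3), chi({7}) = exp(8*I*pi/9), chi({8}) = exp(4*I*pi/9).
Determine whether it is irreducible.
Irreducible: <chi, chi> = 1.

Why: <chi, chi> = (1/|G|) sum_C |C| * |chi(C)|^2 = (1/9)[1*|1|^2 + 1*|exp(-4*I*pi/9)|^2 + 1*|exp(-8*I*pi/9)|^2 + 1*|exp(2*I*pi/3)|^2 + 1*|exp(2*I*pi/9)|^2 + 1*|exp(-2*I*pi/9)|^2 + 1*|exp(-2*I*pi/3)|^2 + 1*|exp(8*I*pi/9)|^2 + 1*|exp(4*I*pi/9)|^2]
  = (1/9)[(1) + (1) + (1) + (1) + (1) + (1) + (1) + (1) + (1)] = 9/9 = 1.
(Exp terms are combined using exp(i*s)*conj(exp(i*t)) = exp(i*(s-t)), and sums of them are collapsed using the identity that for every m > 1 the m distinct m-th roots of unity sum to 0, e.g. 1 + exp(2*I*pi/3) + exp(-2*I*pi/3) = 0.)
A character is irreducible iff <chi, chi> = 1, so this representation is irreducible.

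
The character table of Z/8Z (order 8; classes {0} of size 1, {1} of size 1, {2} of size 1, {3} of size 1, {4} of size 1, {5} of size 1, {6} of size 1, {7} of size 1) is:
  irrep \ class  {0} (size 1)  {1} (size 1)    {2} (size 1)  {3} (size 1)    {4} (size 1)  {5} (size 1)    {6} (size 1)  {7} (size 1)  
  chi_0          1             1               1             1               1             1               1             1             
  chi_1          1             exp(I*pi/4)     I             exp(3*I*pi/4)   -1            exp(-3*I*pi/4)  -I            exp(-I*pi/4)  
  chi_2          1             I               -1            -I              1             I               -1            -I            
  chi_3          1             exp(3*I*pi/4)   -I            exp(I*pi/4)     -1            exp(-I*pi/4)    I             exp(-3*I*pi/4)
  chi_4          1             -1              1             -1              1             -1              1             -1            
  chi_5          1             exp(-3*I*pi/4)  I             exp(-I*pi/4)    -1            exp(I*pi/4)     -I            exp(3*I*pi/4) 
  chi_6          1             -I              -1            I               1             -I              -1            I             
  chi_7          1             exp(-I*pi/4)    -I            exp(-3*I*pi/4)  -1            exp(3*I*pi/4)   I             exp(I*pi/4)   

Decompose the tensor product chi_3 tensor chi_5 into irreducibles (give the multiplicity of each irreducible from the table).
chi_3 tensor chi_5 = chi_0 (all other irreducibles have multiplicity 0).

Proof sketch: The character of a tensor product is the pointwise product (chi_3 * chi_5)(C) = chi_3(C) * chi_5(C):
  {0}: (1)*(1), {1}: (exp(3*I*pi/4))*(exp(-3*I*pi/4)), {2}: (-I)*(I), {3}: (exp(I*pi/4))*(exp(-I*pi/4)), {4}: (-1)*(-1), {5}: (exp(-I*pi/4))*(exp(I*pi/4)), {6}: (I)*(-I), {7}: (exp(-3*I*pi/4))*(exp(3*I*pi/4))
so (chi_3 * chi_5) takes values
  {0} -> 1, {1} -> 1, {2} -> 1, {3} -> 1, {4} -> 1, {5} -> 1, {6} -> 1, {7} -> 1.
Now take the inner product of this character with each irreducible chi from the table, <chi_3*chi_5, chi> = (1/8) sum_C |C| (chi_3*chi_5)(C) conj(chi(C)):
  <chi_3*chi_5, chi_0> = (1/8)[1*(1)*conj(1) + 1*(1)*conj(1) + 1*(1)*conj(1) + 1*(1)*conj(1) + 1*(1)*conj(1) + 1*(1)*conj(1) + 1*(1)*conj(1) + 1*(1)*conj(1)]
      = (1/8)[(1) + (1) + (1) + (1) + (1) + (1) + (1) + (1)] = 8/8 = 1
  <chi_3*chi_5, chi_1> = (1/8)[1*(1)*conj(1) + 1*(1)*conj(exp(I*pi/4)) + 1*(1)*conj(I) + 1*(1)*conj(exp(3*I*pi/4)) + 1*(1)*conj(-1) + 1*(1)*conj(exp(-3*I*pi/4)) + 1*(1)*conj(-I) + 1*(1)*conj(exp(-I*pi/4))]
      = (1/8)[(1) + (exp(-I*pi/4)) + (-I) + (exp(-3*I*pi/4)) + (-1) + (exp(3*I*pi/4)) + (I) + (exp(I*pi/4))] = 0/8 = 0
  <chi_3*chi_5, chi_2> = (1/8)[1*(1)*conj(1) + 1*(1)*conj(I) + 1*(1)*conj(-1) + 1*(1)*conj(-I) + 1*(1)*conj(1) + 1*(1)*conj(I) + 1*(1)*conj(-1) + 1*(1)*conj(-I)]
      = (1/8)[(1) + (-I) + (-1) + (I) + (1) + (-I) + (-1) + (I)] = 0/8 = 0
  <chi_3*chi_5, chi_3> = (1/8)[1*(1)*conj(1) + 1*(1)*conj(exp(3*I*pi/4)) + 1*(1)*conj(-I) + 1*(1)*conj(exp(I*pi/4)) + 1*(1)*conj(-1) + 1*(1)*conj(exp(-I*pi/4)) + 1*(1)*conj(I) + 1*(1)*conj(exp(-3*I*pi/4))]
      = (1/8)[(1) + (exp(-3*I*pi/4)) + (I) + (exp(-I*pi/4)) + (-1) + (exp(I*pi/4)) + (-I) + (exp(3*I*pi/4))] = 0/8 = 0
  <chi_3*chi_5, chi_4> = (1/8)[1*(1)*conj(1) + 1*(1)*conj(-1) + 1*(1)*conj(1) + 1*(1)*conj(-1) + 1*(1)*conj(1) + 1*(1)*conj(-1) + 1*(1)*conj(1) + 1*(1)*conj(-1)]
      = (1/8)[(1) + (-1) + (1) + (-1) + (1) + (-1) + (1) + (-1)] = 0/8 = 0
  <chi_3*chi_5, chi_5> = (1/8)[1*(1)*conj(1) + 1*(1)*conj(exp(-3*I*pi/4)) + 1*(1)*conj(I) + 1*(1)*conj(exp(-I*pi/4)) + 1*(1)*conj(-1) + 1*(1)*conj(exp(I*pi/4)) + 1*(1)*conj(-I) + 1*(1)*conj(exp(3*I*pi/4))]
      = (1/8)[(1) + (exp(3*I*pi/4)) + (-I) + (exp(I*pi/4)) + (-1) + (exp(-I*pi/4)) + (I) + (exp(-3*I*pi/4))] = 0/8 = 0
  <chi_3*chi_5, chi_6> = (1/8)[1*(1)*conj(1) + 1*(1)*conj(-I) + 1*(1)*conj(-1) + 1*(1)*conj(I) + 1*(1)*conj(1) + 1*(1)*conj(-I) + 1*(1)*conj(-1) + 1*(1)*conj(I)]
      = (1/8)[(1) + (I) + (-1) + (-I) + (1) + (I) + (-1) + (-I)] = 0/8 = 0
  <chi_3*chi_5, chi_7> = (1/8)[1*(1)*conj(1) + 1*(1)*conj(exp(-I*pi/4)) + 1*(1)*conj(-I) + 1*(1)*conj(exp(-3*I*pi/4)) + 1*(1)*conj(-1) + 1*(1)*conj(exp(3*I*pi/4)) + 1*(1)*conj(I) + 1*(1)*conj(exp(I*pi/4))]
      = (1/8)[(1) + (exp(I*pi/4)) + (I) + (exp(3*I*pi/4)) + (-1) + (exp(-3*I*pi/4)) + (-I) + (exp(-I*pi/4))] = 0/8 = 0
(Exp terms are combined using exp(i*s)*conj(exp(i*t)) = exp(i*(s-t)), and sums of them are collapsed using the identity that for every m > 1 the m distinct m-th roots of unity sum to 0, e.g. 1 + exp(2*I*pi/3) + exp(-2*I*pi/3) = 0.)
Hence the multiplicities are chi_0: 1. Dimension check: dim(chi_3)*dim(chi_5) = 1*1 = 1 and sum (mult * dim) = 1*1 = 1.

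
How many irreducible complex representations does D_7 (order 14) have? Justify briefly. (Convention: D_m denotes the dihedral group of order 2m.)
5

Explanation: The number of irreducible complex representations of a finite group equals its number of conjugacy classes. D_7 has 5 conjugacy classes ((n+3)/2 for n odd), so D_7 (order 14) has exactly 5 irreducible complex representations.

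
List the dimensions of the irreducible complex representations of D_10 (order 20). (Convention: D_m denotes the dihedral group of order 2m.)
Dimensions: 1, 1, 1, 1, 2, 2, 2, 2

Reasoning: There are 8 irreducibles (= number of conjugacy classes). Their dimensions d_i satisfy sum d_i^2 = |G| = 20: 1 + 1 + 1 + 1 + 4 + 4 + 4 + 4 = 20.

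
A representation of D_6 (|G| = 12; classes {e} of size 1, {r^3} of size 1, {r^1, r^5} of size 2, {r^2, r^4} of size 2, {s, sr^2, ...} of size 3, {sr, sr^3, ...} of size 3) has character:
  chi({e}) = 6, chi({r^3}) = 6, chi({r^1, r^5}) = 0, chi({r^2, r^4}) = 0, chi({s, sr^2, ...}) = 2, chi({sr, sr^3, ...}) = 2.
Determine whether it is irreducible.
Not irreducible (reducible): <chi, chi> = 8 > 1.

Working: <chi, chi> = (1/|G|) sum_C |C| * |chi(C)|^2 = (1/12)[1*|6|^2 + 1*|6|^2 + 2*|0|^2 + 2*|0|^2 + 3*|2|^2 + 3*|2|^2]
  = (1/12)[(36) + (36) + (0) + (0) + (12) + (12)] = 96/12 = 8.
A character is irreducible iff <chi, chi> = 1, so this representation is reducible.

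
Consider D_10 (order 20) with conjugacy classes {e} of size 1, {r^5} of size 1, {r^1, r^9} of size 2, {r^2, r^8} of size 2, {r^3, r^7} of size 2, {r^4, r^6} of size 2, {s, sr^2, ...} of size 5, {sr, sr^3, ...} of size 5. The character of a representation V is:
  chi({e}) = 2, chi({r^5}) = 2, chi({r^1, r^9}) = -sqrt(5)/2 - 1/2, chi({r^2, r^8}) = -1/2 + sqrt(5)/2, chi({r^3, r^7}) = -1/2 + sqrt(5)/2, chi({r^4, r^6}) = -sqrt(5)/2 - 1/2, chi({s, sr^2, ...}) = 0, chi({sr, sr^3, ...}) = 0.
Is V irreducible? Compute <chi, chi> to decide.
Irreducible: <chi, chi> = 1.

Why: <chi, chi> = (1/|G|) sum_C |C| * |chi(C)|^2 = (1/20)[1*|2|^2 + 1*|2|^2 + 2*|-sqrt(5)/2 - 1/2|^2 + 2*|-1/2 + sqrt(5)/2|^2 + 2*|-1/2 + sqrt(5)/2|^2 + 2*|-sqrt(5)/2 - 1/2|^2 + 5*|0|^2 + 5*|0|^2]
  = (1/20)[(4) + (4) + (sqrt(5) + 3) + (3 - sqrt(5)) + (3 - sqrt(5)) + (sqrt(5) + 3) + (0) + (0)] = 20/20 = 1.
A character is irreducible iff <chi, chi> = 1, so this representation is irreducible.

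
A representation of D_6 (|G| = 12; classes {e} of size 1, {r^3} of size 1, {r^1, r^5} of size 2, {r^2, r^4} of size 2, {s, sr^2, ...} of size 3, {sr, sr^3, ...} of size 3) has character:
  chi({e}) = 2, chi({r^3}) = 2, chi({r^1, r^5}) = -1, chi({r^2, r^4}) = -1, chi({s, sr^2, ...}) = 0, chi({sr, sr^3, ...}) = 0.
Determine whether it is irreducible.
Irreducible: <chi, chi> = 1.

Reasoning: <chi, chi> = (1/|G|) sum_C |C| * |chi(C)|^2 = (1/12)[1*|2|^2 + 1*|2|^2 + 2*|-1|^2 + 2*|-1|^2 + 3*|0|^2 + 3*|0|^2]
  = (1/12)[(4) + (4) + (2) + (2) + (0) + (0)] = 12/12 = 1.
A character is irreducible iff <chi, chi> = 1, so this representation is irreducible.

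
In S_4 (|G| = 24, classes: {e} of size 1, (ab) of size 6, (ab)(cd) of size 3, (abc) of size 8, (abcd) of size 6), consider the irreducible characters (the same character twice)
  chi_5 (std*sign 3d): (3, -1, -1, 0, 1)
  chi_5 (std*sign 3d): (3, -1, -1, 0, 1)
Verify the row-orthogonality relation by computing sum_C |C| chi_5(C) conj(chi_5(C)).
Sum = 24 = |G| = 24; so <chi_5, chi_5> = 1 (norm-1 confirms irreducibility).

Details: Compute term by term over conjugacy classes (|C| * chi_5(C) * conj(chi_5(C))):
  1*(3)*conj(3) + 6*(-1)*conj(-1) + 3*(-1)*conj(-1) + 8*(0)*conj(0) + 6*(1)*conj(1)
  = (9) + (6) + (3) + (0) + (6)
  = 24.
Dividing by |G| = 24 gives 24/24 = 1, matching the row-orthogonality relation <chi_5, chi_5> = [chi_5 = chi_5].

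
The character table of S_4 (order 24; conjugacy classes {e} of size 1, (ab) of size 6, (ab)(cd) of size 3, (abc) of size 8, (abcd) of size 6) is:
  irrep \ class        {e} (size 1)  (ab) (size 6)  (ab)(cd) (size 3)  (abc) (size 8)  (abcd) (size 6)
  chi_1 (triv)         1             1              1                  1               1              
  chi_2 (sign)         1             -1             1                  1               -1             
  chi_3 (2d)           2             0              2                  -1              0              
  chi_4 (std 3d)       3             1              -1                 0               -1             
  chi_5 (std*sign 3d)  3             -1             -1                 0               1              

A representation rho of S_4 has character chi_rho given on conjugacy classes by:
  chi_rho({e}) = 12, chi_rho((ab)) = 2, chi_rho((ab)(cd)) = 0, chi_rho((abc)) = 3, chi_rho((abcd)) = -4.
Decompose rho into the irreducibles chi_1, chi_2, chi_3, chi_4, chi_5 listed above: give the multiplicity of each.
Multiplicities: chi_1: 1, chi_2: 2, chi_3: 0, chi_4: 3, chi_5: 0.

Explanation: Use <chi_rho, chi> = (1/|G|) sum_C |C| * chi_rho(C) * conj(chi(C)) with |G| = 24 for each irreducible chi in the table:
  <chi_rho, chi_1> = (1/24)[1*(12)*conj(1) + 6*(2)*conj(1) + 3*(0)*conj(1) + 8*(3)*conj(1) + 6*(-4)*conj(1)]
      = (1/24)[(12) + (12) + (0) + (24) + (-24)] = 24/24 = 1
  <chi_rho, chi_2> = (1/24)[1*(12)*conj(1) + 6*(2)*conj(-1) + 3*(0)*conj(1) + 8*(3)*conj(1) + 6*(-4)*conj(-1)]
      = (1/24)[(12) + (-12) + (0) + (24) + (24)] = 48/24 = 2
  <chi_rho, chi_3> = (1/24)[1*(12)*conj(2) + 6*(2)*conj(0) + 3*(0)*conj(2) + 8*(3)*conj(-1) + 6*(-4)*conj(0)]
      = (1/24)[(24) + (0) + (0) + (-24) + (0)] = 0/24 = 0
  <chi_rho, chi_4> = (1/24)[1*(12)*conj(3) + 6*(2)*conj(1) + 3*(0)*conj(-1) + 8*(3)*conj(0) + 6*(-4)*conj(-1)]
      = (1/24)[(36) + (12) + (0) + (0) + (24)] = 72/24 = 3
  <chi_rho, chi_5> = (1/24)[1*(12)*conj(3) + 6*(2)*conj(-1) + 3*(0)*conj(-1) + 8*(3)*conj(0) + 6*(-4)*conj(1)]
      = (1/24)[(36) + (-12) + (0) + (0) + (-24)] = 0/24 = 0
Dimension check: dim(rho) = sum (mult * dim) = 1*1 + 2*1 + 0*2 + 3*3 + 0*3 = 12 = chi_rho(e) = 12.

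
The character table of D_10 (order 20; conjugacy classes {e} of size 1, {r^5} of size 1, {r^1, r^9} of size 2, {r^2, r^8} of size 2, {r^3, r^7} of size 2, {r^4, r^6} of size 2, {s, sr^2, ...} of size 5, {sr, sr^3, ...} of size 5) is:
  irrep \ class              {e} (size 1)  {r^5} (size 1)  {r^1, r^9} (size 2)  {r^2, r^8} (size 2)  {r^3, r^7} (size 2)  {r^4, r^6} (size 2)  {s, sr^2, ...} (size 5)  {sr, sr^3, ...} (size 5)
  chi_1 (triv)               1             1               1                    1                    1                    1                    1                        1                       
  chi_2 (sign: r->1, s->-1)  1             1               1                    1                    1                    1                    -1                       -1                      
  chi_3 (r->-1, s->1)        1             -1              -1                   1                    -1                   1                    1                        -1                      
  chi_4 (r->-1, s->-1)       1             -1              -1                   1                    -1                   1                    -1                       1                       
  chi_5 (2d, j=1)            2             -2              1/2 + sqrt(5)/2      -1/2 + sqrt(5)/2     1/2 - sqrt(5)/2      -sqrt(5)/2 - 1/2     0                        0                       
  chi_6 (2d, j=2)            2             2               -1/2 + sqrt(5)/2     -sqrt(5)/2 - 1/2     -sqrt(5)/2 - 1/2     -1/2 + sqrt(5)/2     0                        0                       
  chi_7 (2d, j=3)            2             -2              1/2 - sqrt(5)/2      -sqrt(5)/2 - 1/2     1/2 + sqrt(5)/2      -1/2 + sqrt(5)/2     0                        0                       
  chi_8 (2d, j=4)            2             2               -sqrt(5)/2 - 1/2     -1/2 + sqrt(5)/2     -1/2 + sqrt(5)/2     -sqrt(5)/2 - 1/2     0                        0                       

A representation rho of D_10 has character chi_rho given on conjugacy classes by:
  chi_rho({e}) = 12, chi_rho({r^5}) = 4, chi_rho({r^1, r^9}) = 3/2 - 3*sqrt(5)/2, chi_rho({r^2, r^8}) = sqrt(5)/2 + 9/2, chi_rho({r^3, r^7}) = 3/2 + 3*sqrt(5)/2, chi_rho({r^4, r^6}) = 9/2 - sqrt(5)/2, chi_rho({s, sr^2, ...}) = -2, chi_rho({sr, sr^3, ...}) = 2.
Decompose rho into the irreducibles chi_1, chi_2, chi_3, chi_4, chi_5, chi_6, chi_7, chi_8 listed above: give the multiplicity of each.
Multiplicities: chi_1: 2, chi_2: 2, chi_3: 0, chi_4: 2, chi_5: 0, chi_6: 0, chi_7: 1, chi_8: 2.

Argument: Use <chi_rho, chi> = (1/|G|) sum_C |C| * chi_rho(C) * conj(chi(C)) with |G| = 20 for each irreducible chi in the table:
  <chi_rho, chi_1> = (1/20)[1*(12)*conj(1) + 1*(4)*conj(1) + 2*(3/2 - 3*sqrt(5)/2)*conj(1) + 2*(sqrt(5)/2 + 9/2)*conj(1) + 2*(3/2 + 3*sqrt(5)/2)*conj(1) + 2*(9/2 - sqrt(5)/2)*conj(1) + 5*(-2)*conj(1) + 5*(2)*conj(1)]
      = (1/20)[(12) + (4) + (3 - 3*sqrt(5)) + (sqrt(5) + 9) + (3 + 3*sqrt(5)) + (9 - sqrt(5)) + (-10) + (10)] = 40/20 = 2
  <chi_rho, chi_2> = (1/20)[1*(12)*conj(1) + 1*(4)*conj(1) + 2*(3/2 - 3*sqrt(5)/2)*conj(1) + 2*(sqrt(5)/2 + 9/2)*conj(1) + 2*(3/2 + 3*sqrt(5)/2)*conj(1) + 2*(9/2 - sqrt(5)/2)*conj(1) + 5*(-2)*conj(-1) + 5*(2)*conj(-1)]
      = (1/20)[(12) + (4) + (3 - 3*sqrt(5)) + (sqrt(5) + 9) + (3 + 3*sqrt(5)) + (9 - sqrt(5)) + (10) + (-10)] = 40/20 = 2
  <chi_rho, chi_3> = (1/20)[1*(12)*conj(1) + 1*(4)*conj(-1) + 2*(3/2 - 3*sqrt(5)/2)*conj(-1) + 2*(sqrt(5)/2 + 9/2)*conj(1) + 2*(3/2 + 3*sqrt(5)/2)*conj(-1) + 2*(9/2 - sqrt(5)/2)*conj(1) + 5*(-2)*conj(1) + 5*(2)*conj(-1)]
      = (1/20)[(12) + (-4) + (-3 + 3*sqrt(5)) + (sqrt(5) + 9) + (-3*sqrt(5) - 3) + (9 - sqrt(5)) + (-10) + (-10)] = 0/20 = 0
  <chi_rho, chi_4> = (1/20)[1*(12)*conj(1) + 1*(4)*conj(-1) + 2*(3/2 - 3*sqrt(5)/2)*conj(-1) + 2*(sqrt(5)/2 + 9/2)*conj(1) + 2*(3/2 + 3*sqrt(5)/2)*conj(-1) + 2*(9/2 - sqrt(5)/2)*conj(1) + 5*(-2)*conj(-1) + 5*(2)*conj(1)]
      = (1/20)[(12) + (-4) + (-3 + 3*sqrt(5)) + (sqrt(5) + 9) + (-3*sqrt(5) - 3) + (9 - sqrt(5)) + (10) + (10)] = 40/20 = 2
  <chi_rho, chi_5> = (1/20)[1*(12)*conj(2) + 1*(4)*conj(-2) + 2*(3/2 - 3*sqrt(5)/2)*conj(1/2 + sqrt(5)/2) + 2*(sqrt(5)/2 + 9/2)*conj(-1/2 + sqrt(5)/2) + 2*(3/2 + 3*sqrt(5)/2)*conj(1/2 - sqrt(5)/2) + 2*(9/2 - sqrt(5)/2)*conj(-sqrt(5)/2 - 1/2) + 5*(-2)*conj(0) + 5*(2)*conj(0)]
      = (1/20)[(24) + (-8) + (-6) + (-2 + 4*sqrt(5)) + (-6) + (-4*sqrt(5) - 2) + (0) + (0)] = 0/20 = 0
  <chi_rho, chi_6> = (1/20)[1*(12)*conj(2) + 1*(4)*conj(2) + 2*(3/2 - 3*sqrt(5)/2)*conj(-1/2 + sqrt(5)/2) + 2*(sqrt(5)/2 + 9/2)*conj(-sqrt(5)/2 - 1/2) + 2*(3/2 + 3*sqrt(5)/2)*conj(-sqrt(5)/2 - 1/2) + 2*(9/2 - sqrt(5)/2)*conj(-1/2 + sqrt(5)/2) + 5*(-2)*conj(0) + 5*(2)*conj(0)]
      = (1/20)[(24) + (8) + (-9 + 3*sqrt(5)) + (-5*sqrt(5) - 7) + (-9 - 3*sqrt(5)) + (-7 + 5*sqrt(5)) + (0) + (0)] = 0/20 = 0
  <chi_rho, chi_7> = (1/20)[1*(12)*conj(2) + 1*(4)*conj(-2) + 2*(3/2 - 3*sqrt(5)/2)*conj(1/2 - sqrt(5)/2) + 2*(sqrt(5)/2 + 9/2)*conj(-sqrt(5)/2 - 1/2) + 2*(3/2 + 3*sqrt(5)/2)*conj(1/2 + sqrt(5)/2) + 2*(9/2 - sqrt(5)/2)*conj(-1/2 + sqrt(5)/2) + 5*(-2)*conj(0) + 5*(2)*conj(0)]
      = (1/20)[(24) + (-8) + (9 - 3*sqrt(5)) + (-5*sqrt(5) - 7) + (3*sqrt(5) + 9) + (-7 + 5*sqrt(5)) + (0) + (0)] = 20/20 = 1
  <chi_rho, chi_8> = (1/20)[1*(12)*conj(2) + 1*(4)*conj(2) + 2*(3/2 - 3*sqrt(5)/2)*conj(-sqrt(5)/2 - 1/2) + 2*(sqrt(5)/2 + 9/2)*conj(-1/2 + sqrt(5)/2) + 2*(3/2 + 3*sqrt(5)/2)*conj(-1/2 + sqrt(5)/2) + 2*(9/2 - sqrt(5)/2)*conj(-sqrt(5)/2 - 1/2) + 5*(-2)*conj(0) + 5*(2)*conj(0)]
      = (1/20)[(24) + (8) + (6) + (-2 + 4*sqrt(5)) + (6) + (-4*sqrt(5) - 2) + (0) + (0)] = 40/20 = 2
Dimension check: dim(rho) = sum (mult * dim) = 2*1 + 2*1 + 0*1 + 2*1 + 0*2 + 0*2 + 1*2 + 2*2 = 12 = chi_rho(e) = 12.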